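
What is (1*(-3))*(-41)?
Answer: 123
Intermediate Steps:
(1*(-3))*(-41) = -3*(-41) = 123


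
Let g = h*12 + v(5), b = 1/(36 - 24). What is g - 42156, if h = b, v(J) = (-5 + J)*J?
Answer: -42155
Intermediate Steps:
b = 1/12 ≈ 0.083333
v(J) = J*(-5 + J)
h = 1/12 ≈ 0.083333
g = 1 (g = (1/12)*12 + 5*(-5 + 5) = 1 + 5*0 = 1 + 0 = 1)
g - 42156 = 1 - 42156 = -42155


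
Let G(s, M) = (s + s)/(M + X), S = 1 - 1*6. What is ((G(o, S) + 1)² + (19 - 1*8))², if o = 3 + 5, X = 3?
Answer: 3600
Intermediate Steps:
o = 8
S = -5 (S = 1 - 6 = -5)
G(s, M) = 2*s/(3 + M) (G(s, M) = (s + s)/(M + 3) = (2*s)/(3 + M) = 2*s/(3 + M))
((G(o, S) + 1)² + (19 - 1*8))² = ((2*8/(3 - 5) + 1)² + (19 - 1*8))² = ((2*8/(-2) + 1)² + (19 - 8))² = ((2*8*(-½) + 1)² + 11)² = ((-8 + 1)² + 11)² = ((-7)² + 11)² = (49 + 11)² = 60² = 3600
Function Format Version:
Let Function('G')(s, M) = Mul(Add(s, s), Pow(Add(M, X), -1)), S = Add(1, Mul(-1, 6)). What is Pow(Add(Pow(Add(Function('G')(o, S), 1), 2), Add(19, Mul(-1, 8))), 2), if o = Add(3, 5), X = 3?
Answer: 3600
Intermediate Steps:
o = 8
S = -5 (S = Add(1, -6) = -5)
Function('G')(s, M) = Mul(2, s, Pow(Add(3, M), -1)) (Function('G')(s, M) = Mul(Add(s, s), Pow(Add(M, 3), -1)) = Mul(Mul(2, s), Pow(Add(3, M), -1)) = Mul(2, s, Pow(Add(3, M), -1)))
Pow(Add(Pow(Add(Function('G')(o, S), 1), 2), Add(19, Mul(-1, 8))), 2) = Pow(Add(Pow(Add(Mul(2, 8, Pow(Add(3, -5), -1)), 1), 2), Add(19, Mul(-1, 8))), 2) = Pow(Add(Pow(Add(Mul(2, 8, Pow(-2, -1)), 1), 2), Add(19, -8)), 2) = Pow(Add(Pow(Add(Mul(2, 8, Rational(-1, 2)), 1), 2), 11), 2) = Pow(Add(Pow(Add(-8, 1), 2), 11), 2) = Pow(Add(Pow(-7, 2), 11), 2) = Pow(Add(49, 11), 2) = Pow(60, 2) = 3600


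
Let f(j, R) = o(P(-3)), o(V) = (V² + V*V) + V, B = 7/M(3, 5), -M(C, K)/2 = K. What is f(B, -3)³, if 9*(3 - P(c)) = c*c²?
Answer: 474552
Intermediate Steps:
M(C, K) = -2*K
P(c) = 3 - c³/9 (P(c) = 3 - c*c²/9 = 3 - c³/9)
B = -7/10 (B = 7/((-2*5)) = 7/(-10) = 7*(-⅒) = -7/10 ≈ -0.70000)
o(V) = V + 2*V² (o(V) = (V² + V²) + V = 2*V² + V = V + 2*V²)
f(j, R) = 78 (f(j, R) = (3 - ⅑*(-3)³)*(1 + 2*(3 - ⅑*(-3)³)) = (3 - ⅑*(-27))*(1 + 2*(3 - ⅑*(-27))) = (3 + 3)*(1 + 2*(3 + 3)) = 6*(1 + 2*6) = 6*(1 + 12) = 6*13 = 78)
f(B, -3)³ = 78³ = 474552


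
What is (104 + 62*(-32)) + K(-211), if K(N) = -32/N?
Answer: -396648/211 ≈ -1879.8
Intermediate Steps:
(104 + 62*(-32)) + K(-211) = (104 + 62*(-32)) - 32/(-211) = (104 - 1984) - 32*(-1/211) = -1880 + 32/211 = -396648/211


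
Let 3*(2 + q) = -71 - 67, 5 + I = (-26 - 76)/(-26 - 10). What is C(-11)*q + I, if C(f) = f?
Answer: 3155/6 ≈ 525.83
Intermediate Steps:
I = -13/6 (I = -5 + (-26 - 76)/(-26 - 10) = -5 - 102/(-36) = -5 - 102*(-1/36) = -5 + 17/6 = -13/6 ≈ -2.1667)
q = -48 (q = -2 + (-71 - 67)/3 = -2 + (⅓)*(-138) = -2 - 46 = -48)
C(-11)*q + I = -11*(-48) - 13/6 = 528 - 13/6 = 3155/6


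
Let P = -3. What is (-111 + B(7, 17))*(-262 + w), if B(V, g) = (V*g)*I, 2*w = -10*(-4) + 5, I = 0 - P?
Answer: -58917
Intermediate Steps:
I = 3 (I = 0 - 1*(-3) = 0 + 3 = 3)
w = 45/2 (w = (-10*(-4) + 5)/2 = (40 + 5)/2 = (½)*45 = 45/2 ≈ 22.500)
B(V, g) = 3*V*g (B(V, g) = (V*g)*3 = 3*V*g)
(-111 + B(7, 17))*(-262 + w) = (-111 + 3*7*17)*(-262 + 45/2) = (-111 + 357)*(-479/2) = 246*(-479/2) = -58917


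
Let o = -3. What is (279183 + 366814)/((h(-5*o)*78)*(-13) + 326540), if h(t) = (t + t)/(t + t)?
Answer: 645997/325526 ≈ 1.9845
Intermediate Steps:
h(t) = 1 (h(t) = (2*t)/((2*t)) = (2*t)*(1/(2*t)) = 1)
(279183 + 366814)/((h(-5*o)*78)*(-13) + 326540) = (279183 + 366814)/((1*78)*(-13) + 326540) = 645997/(78*(-13) + 326540) = 645997/(-1014 + 326540) = 645997/325526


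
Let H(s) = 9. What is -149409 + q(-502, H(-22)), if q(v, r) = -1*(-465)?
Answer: -148944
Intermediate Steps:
q(v, r) = 465
-149409 + q(-502, H(-22)) = -149409 + 465 = -148944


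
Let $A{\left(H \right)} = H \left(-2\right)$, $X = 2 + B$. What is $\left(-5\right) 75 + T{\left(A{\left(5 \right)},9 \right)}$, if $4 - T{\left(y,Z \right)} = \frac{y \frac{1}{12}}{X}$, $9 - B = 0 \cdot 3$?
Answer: $- \frac{24481}{66} \approx -370.92$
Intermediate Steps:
$B = 9$ ($B = 9 - 0 \cdot 3 = 9 - 0 = 9 + 0 = 9$)
$X = 11$ ($X = 2 + 9 = 11$)
$A{\left(H \right)} = - 2 H$
$T{\left(y,Z \right)} = 4 - \frac{y}{132}$ ($T{\left(y,Z \right)} = 4 - \frac{y \frac{1}{12}}{11} = 4 - y \frac{1}{12} \cdot \frac{1}{11} = 4 - \frac{y}{12} \cdot \frac{1}{11} = 4 - \frac{y}{132}$)
$\left(-5\right) 75 + T{\left(A{\left(5 \right)},9 \right)} = \left(-5\right) 75 + \left(4 - \frac{\left(-2\right) 5}{132}\right) = -375 + \left(4 - - \frac{5}{66}\right) = -375 + \left(4 + \frac{5}{66}\right) = -375 + \frac{269}{66} = - \frac{24481}{66}$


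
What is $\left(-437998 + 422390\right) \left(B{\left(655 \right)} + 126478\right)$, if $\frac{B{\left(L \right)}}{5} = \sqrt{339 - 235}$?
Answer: $-1974068624 - 156080 \sqrt{26} \approx -1.9749 \cdot 10^{9}$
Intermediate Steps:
$B{\left(L \right)} = 10 \sqrt{26}$ ($B{\left(L \right)} = 5 \sqrt{339 - 235} = 5 \sqrt{104} = 5 \cdot 2 \sqrt{26} = 10 \sqrt{26}$)
$\left(-437998 + 422390\right) \left(B{\left(655 \right)} + 126478\right) = \left(-437998 + 422390\right) \left(10 \sqrt{26} + 126478\right) = - 15608 \left(126478 + 10 \sqrt{26}\right) = -1974068624 - 156080 \sqrt{26}$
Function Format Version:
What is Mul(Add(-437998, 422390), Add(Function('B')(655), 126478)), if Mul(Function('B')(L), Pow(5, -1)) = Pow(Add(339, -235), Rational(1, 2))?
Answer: Add(-1974068624, Mul(-156080, Pow(26, Rational(1, 2)))) ≈ -1.9749e+9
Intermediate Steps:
Function('B')(L) = Mul(10, Pow(26, Rational(1, 2))) (Function('B')(L) = Mul(5, Pow(Add(339, -235), Rational(1, 2))) = Mul(5, Pow(104, Rational(1, 2))) = Mul(5, Mul(2, Pow(26, Rational(1, 2)))) = Mul(10, Pow(26, Rational(1, 2))))
Mul(Add(-437998, 422390), Add(Function('B')(655), 126478)) = Mul(Add(-437998, 422390), Add(Mul(10, Pow(26, Rational(1, 2))), 126478)) = Mul(-15608, Add(126478, Mul(10, Pow(26, Rational(1, 2))))) = Add(-1974068624, Mul(-156080, Pow(26, Rational(1, 2))))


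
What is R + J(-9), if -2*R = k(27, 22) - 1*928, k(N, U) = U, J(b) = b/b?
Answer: 454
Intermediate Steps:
J(b) = 1
R = 453 (R = -(22 - 1*928)/2 = -(22 - 928)/2 = -½*(-906) = 453)
R + J(-9) = 453 + 1 = 454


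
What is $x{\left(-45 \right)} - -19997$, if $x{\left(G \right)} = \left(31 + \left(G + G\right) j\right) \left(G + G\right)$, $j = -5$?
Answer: $-23293$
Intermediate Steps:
$x{\left(G \right)} = 2 G \left(31 - 10 G\right)$ ($x{\left(G \right)} = \left(31 + \left(G + G\right) \left(-5\right)\right) \left(G + G\right) = \left(31 + 2 G \left(-5\right)\right) 2 G = \left(31 - 10 G\right) 2 G = 2 G \left(31 - 10 G\right)$)
$x{\left(-45 \right)} - -19997 = 2 \left(-45\right) \left(31 - -450\right) - -19997 = 2 \left(-45\right) \left(31 + 450\right) + 19997 = 2 \left(-45\right) 481 + 19997 = -43290 + 19997 = -23293$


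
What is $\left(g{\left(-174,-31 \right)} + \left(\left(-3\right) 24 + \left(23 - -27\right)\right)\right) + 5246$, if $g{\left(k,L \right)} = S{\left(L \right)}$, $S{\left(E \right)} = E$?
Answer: $5193$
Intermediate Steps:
$g{\left(k,L \right)} = L$
$\left(g{\left(-174,-31 \right)} + \left(\left(-3\right) 24 + \left(23 - -27\right)\right)\right) + 5246 = \left(-31 + \left(\left(-3\right) 24 + \left(23 - -27\right)\right)\right) + 5246 = \left(-31 + \left(-72 + \left(23 + 27\right)\right)\right) + 5246 = \left(-31 + \left(-72 + 50\right)\right) + 5246 = \left(-31 - 22\right) + 5246 = -53 + 5246 = 5193$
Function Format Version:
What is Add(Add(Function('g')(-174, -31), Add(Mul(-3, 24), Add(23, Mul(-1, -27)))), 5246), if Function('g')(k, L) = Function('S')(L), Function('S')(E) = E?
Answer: 5193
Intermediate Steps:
Function('g')(k, L) = L
Add(Add(Function('g')(-174, -31), Add(Mul(-3, 24), Add(23, Mul(-1, -27)))), 5246) = Add(Add(-31, Add(Mul(-3, 24), Add(23, Mul(-1, -27)))), 5246) = Add(Add(-31, Add(-72, Add(23, 27))), 5246) = Add(Add(-31, Add(-72, 50)), 5246) = Add(Add(-31, -22), 5246) = Add(-53, 5246) = 5193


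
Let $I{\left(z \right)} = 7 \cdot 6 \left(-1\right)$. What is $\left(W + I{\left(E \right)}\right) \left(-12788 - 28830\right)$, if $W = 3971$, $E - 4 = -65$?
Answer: $-163517122$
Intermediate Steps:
$E = -61$ ($E = 4 - 65 = -61$)
$I{\left(z \right)} = -42$ ($I{\left(z \right)} = 42 \left(-1\right) = -42$)
$\left(W + I{\left(E \right)}\right) \left(-12788 - 28830\right) = \left(3971 - 42\right) \left(-12788 - 28830\right) = 3929 \left(-41618\right) = -163517122$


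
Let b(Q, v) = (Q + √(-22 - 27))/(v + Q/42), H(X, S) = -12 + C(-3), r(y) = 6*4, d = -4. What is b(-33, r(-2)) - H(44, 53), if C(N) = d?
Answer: 4738/325 + 98*I/325 ≈ 14.578 + 0.30154*I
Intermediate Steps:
C(N) = -4
r(y) = 24
H(X, S) = -16 (H(X, S) = -12 - 4 = -16)
b(Q, v) = (Q + 7*I)/(v + Q/42) (b(Q, v) = (Q + √(-49))/(v + Q*(1/42)) = (Q + 7*I)/(v + Q/42))
b(-33, r(-2)) - H(44, 53) = 42*(-33 + 7*I)/(-33 + 42*24) - 1*(-16) = 42*(-33 + 7*I)/(-33 + 1008) + 16 = 42*(-33 + 7*I)/975 + 16 = 42*(1/975)*(-33 + 7*I) + 16 = (-462/325 + 98*I/325) + 16 = 4738/325 + 98*I/325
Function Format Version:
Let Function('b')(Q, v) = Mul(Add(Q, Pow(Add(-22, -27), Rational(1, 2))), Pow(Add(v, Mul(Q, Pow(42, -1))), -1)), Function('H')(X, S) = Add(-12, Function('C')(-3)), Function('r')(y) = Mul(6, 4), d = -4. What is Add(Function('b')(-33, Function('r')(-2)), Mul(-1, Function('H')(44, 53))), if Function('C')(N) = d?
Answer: Add(Rational(4738, 325), Mul(Rational(98, 325), I)) ≈ Add(14.578, Mul(0.30154, I))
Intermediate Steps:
Function('C')(N) = -4
Function('r')(y) = 24
Function('H')(X, S) = -16 (Function('H')(X, S) = Add(-12, -4) = -16)
Function('b')(Q, v) = Mul(Pow(Add(v, Mul(Rational(1, 42), Q)), -1), Add(Q, Mul(7, I))) (Function('b')(Q, v) = Mul(Add(Q, Pow(-49, Rational(1, 2))), Pow(Add(v, Mul(Q, Rational(1, 42))), -1)) = Mul(Add(Q, Mul(7, I)), Pow(Add(v, Mul(Rational(1, 42), Q)), -1)) = Mul(Pow(Add(v, Mul(Rational(1, 42), Q)), -1), Add(Q, Mul(7, I))))
Add(Function('b')(-33, Function('r')(-2)), Mul(-1, Function('H')(44, 53))) = Add(Mul(42, Pow(Add(-33, Mul(42, 24)), -1), Add(-33, Mul(7, I))), Mul(-1, -16)) = Add(Mul(42, Pow(Add(-33, 1008), -1), Add(-33, Mul(7, I))), 16) = Add(Mul(42, Pow(975, -1), Add(-33, Mul(7, I))), 16) = Add(Mul(42, Rational(1, 975), Add(-33, Mul(7, I))), 16) = Add(Add(Rational(-462, 325), Mul(Rational(98, 325), I)), 16) = Add(Rational(4738, 325), Mul(Rational(98, 325), I))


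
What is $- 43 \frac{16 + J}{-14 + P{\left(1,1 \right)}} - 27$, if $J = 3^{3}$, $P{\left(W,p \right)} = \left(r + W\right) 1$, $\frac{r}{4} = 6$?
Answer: $- \frac{2146}{11} \approx -195.09$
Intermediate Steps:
$r = 24$ ($r = 4 \cdot 6 = 24$)
$P{\left(W,p \right)} = 24 + W$ ($P{\left(W,p \right)} = \left(24 + W\right) 1 = 24 + W$)
$J = 27$
$- 43 \frac{16 + J}{-14 + P{\left(1,1 \right)}} - 27 = - 43 \frac{16 + 27}{-14 + \left(24 + 1\right)} - 27 = - 43 \frac{43}{-14 + 25} - 27 = - 43 \cdot \frac{43}{11} - 27 = - 43 \cdot 43 \cdot \frac{1}{11} - 27 = \left(-43\right) \frac{43}{11} - 27 = - \frac{1849}{11} - 27 = - \frac{2146}{11}$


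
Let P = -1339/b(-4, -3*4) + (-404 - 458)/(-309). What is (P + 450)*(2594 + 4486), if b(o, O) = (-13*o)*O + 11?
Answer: 203384344520/63139 ≈ 3.2212e+6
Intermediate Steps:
b(o, O) = 11 - 13*O*o (b(o, O) = -13*O*o + 11 = 11 - 13*O*o)
P = 942157/189417 (P = -1339/(11 - 13*(-3*4)*(-4)) + (-404 - 458)/(-309) = -1339/(11 - 13*(-12)*(-4)) - 862*(-1/309) = -1339/(11 - 624) + 862/309 = -1339/(-613) + 862/309 = -1339*(-1/613) + 862/309 = 1339/613 + 862/309 = 942157/189417 ≈ 4.9740)
(P + 450)*(2594 + 4486) = (942157/189417 + 450)*(2594 + 4486) = (86179807/189417)*7080 = 203384344520/63139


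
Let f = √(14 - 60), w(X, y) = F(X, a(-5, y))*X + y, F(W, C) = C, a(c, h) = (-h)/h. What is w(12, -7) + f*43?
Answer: -19 + 43*I*√46 ≈ -19.0 + 291.64*I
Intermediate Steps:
a(c, h) = -1
w(X, y) = y - X (w(X, y) = -X + y = y - X)
f = I*√46 (f = √(-46) = I*√46 ≈ 6.7823*I)
w(12, -7) + f*43 = (-7 - 1*12) + (I*√46)*43 = (-7 - 12) + 43*I*√46 = -19 + 43*I*√46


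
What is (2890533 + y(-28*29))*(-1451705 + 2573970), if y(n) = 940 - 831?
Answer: 3244066344130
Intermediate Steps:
y(n) = 109
(2890533 + y(-28*29))*(-1451705 + 2573970) = (2890533 + 109)*(-1451705 + 2573970) = 2890642*1122265 = 3244066344130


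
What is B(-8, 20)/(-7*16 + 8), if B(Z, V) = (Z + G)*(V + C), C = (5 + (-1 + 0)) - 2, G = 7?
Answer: 11/52 ≈ 0.21154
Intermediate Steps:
C = 2 (C = (5 - 1) - 2 = 4 - 2 = 2)
B(Z, V) = (2 + V)*(7 + Z) (B(Z, V) = (Z + 7)*(V + 2) = (7 + Z)*(2 + V) = (2 + V)*(7 + Z))
B(-8, 20)/(-7*16 + 8) = (14 + 2*(-8) + 7*20 + 20*(-8))/(-7*16 + 8) = (14 - 16 + 140 - 160)/(-112 + 8) = -22/(-104) = -22*(-1/104) = 11/52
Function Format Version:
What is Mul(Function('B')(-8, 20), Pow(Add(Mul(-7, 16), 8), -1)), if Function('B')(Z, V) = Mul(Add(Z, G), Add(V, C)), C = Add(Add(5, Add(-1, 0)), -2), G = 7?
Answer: Rational(11, 52) ≈ 0.21154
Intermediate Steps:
C = 2 (C = Add(Add(5, -1), -2) = Add(4, -2) = 2)
Function('B')(Z, V) = Mul(Add(2, V), Add(7, Z)) (Function('B')(Z, V) = Mul(Add(Z, 7), Add(V, 2)) = Mul(Add(7, Z), Add(2, V)) = Mul(Add(2, V), Add(7, Z)))
Mul(Function('B')(-8, 20), Pow(Add(Mul(-7, 16), 8), -1)) = Mul(Add(14, Mul(2, -8), Mul(7, 20), Mul(20, -8)), Pow(Add(Mul(-7, 16), 8), -1)) = Mul(Add(14, -16, 140, -160), Pow(Add(-112, 8), -1)) = Mul(-22, Pow(-104, -1)) = Mul(-22, Rational(-1, 104)) = Rational(11, 52)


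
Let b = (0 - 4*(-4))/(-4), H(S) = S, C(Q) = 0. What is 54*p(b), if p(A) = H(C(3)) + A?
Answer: -216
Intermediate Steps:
b = -4 (b = (0 + 16)*(-¼) = 16*(-¼) = -4)
p(A) = A (p(A) = 0 + A = A)
54*p(b) = 54*(-4) = -216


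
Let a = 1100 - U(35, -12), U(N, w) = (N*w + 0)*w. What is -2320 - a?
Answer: 1620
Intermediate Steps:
U(N, w) = N*w² (U(N, w) = (N*w)*w = N*w²)
a = -3940 (a = 1100 - 35*(-12)² = 1100 - 35*144 = 1100 - 1*5040 = 1100 - 5040 = -3940)
-2320 - a = -2320 - 1*(-3940) = -2320 + 3940 = 1620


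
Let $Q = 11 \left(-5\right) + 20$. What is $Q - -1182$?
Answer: $1147$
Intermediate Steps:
$Q = -35$ ($Q = -55 + 20 = -35$)
$Q - -1182 = -35 - -1182 = -35 + 1182 = 1147$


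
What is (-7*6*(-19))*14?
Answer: 11172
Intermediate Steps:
(-7*6*(-19))*14 = -42*(-19)*14 = 798*14 = 11172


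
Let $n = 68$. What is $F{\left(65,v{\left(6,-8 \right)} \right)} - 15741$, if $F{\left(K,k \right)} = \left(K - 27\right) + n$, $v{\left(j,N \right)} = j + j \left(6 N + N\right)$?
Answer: $-15635$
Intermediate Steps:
$v{\left(j,N \right)} = j + 7 N j$ ($v{\left(j,N \right)} = j + j 7 N = j + 7 N j$)
$F{\left(K,k \right)} = 41 + K$ ($F{\left(K,k \right)} = \left(K - 27\right) + 68 = \left(-27 + K\right) + 68 = 41 + K$)
$F{\left(65,v{\left(6,-8 \right)} \right)} - 15741 = \left(41 + 65\right) - 15741 = 106 - 15741 = -15635$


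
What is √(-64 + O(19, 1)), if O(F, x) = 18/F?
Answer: I*√22762/19 ≈ 7.9406*I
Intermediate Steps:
√(-64 + O(19, 1)) = √(-64 + 18/19) = √(-1198/19) = I*√22762/19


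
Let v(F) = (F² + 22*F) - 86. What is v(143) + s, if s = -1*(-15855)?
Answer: 39364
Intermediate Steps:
v(F) = -86 + F² + 22*F
s = 15855
v(143) + s = (-86 + 143² + 22*143) + 15855 = (-86 + 20449 + 3146) + 15855 = 23509 + 15855 = 39364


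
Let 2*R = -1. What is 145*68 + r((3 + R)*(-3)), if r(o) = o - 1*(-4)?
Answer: 19713/2 ≈ 9856.5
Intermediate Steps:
R = -½ (R = (½)*(-1) = -½ ≈ -0.50000)
r(o) = 4 + o (r(o) = o + 4 = 4 + o)
145*68 + r((3 + R)*(-3)) = 145*68 + (4 + (3 - ½)*(-3)) = 9860 + (4 + (5/2)*(-3)) = 9860 + (4 - 15/2) = 9860 - 7/2 = 19713/2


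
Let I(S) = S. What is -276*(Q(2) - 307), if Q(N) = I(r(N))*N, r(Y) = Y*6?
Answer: 78108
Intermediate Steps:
r(Y) = 6*Y
Q(N) = 6*N² (Q(N) = (6*N)*N = 6*N²)
-276*(Q(2) - 307) = -276*(6*2² - 307) = -276*(6*4 - 307) = -276*(24 - 307) = -276*(-283) = 78108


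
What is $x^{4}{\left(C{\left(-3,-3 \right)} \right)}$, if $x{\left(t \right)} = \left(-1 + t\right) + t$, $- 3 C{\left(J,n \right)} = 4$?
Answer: $\frac{14641}{81} \approx 180.75$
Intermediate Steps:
$C{\left(J,n \right)} = - \frac{4}{3}$ ($C{\left(J,n \right)} = \left(- \frac{1}{3}\right) 4 = - \frac{4}{3}$)
$x{\left(t \right)} = -1 + 2 t$
$x^{4}{\left(C{\left(-3,-3 \right)} \right)} = \left(-1 + 2 \left(- \frac{4}{3}\right)\right)^{4} = \left(-1 - \frac{8}{3}\right)^{4} = \left(- \frac{11}{3}\right)^{4} = \frac{14641}{81}$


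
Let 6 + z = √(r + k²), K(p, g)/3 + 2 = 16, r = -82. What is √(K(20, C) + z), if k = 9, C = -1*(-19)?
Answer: √(36 + I) ≈ 6.0006 + 0.08333*I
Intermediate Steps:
C = 19
K(p, g) = 42 (K(p, g) = -6 + 3*16 = -6 + 48 = 42)
z = -6 + I (z = -6 + √(-82 + 9²) = -6 + √(-82 + 81) = -6 + √(-1) = -6 + I ≈ -6.0 + 1.0*I)
√(K(20, C) + z) = √(42 + (-6 + I)) = √(36 + I)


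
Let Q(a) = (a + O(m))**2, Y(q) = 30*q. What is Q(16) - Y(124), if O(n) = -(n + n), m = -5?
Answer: -3044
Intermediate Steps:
O(n) = -2*n
Q(a) = (10 + a)**2 (Q(a) = (a - 2*(-5))**2 = (a + 10)**2 = (10 + a)**2)
Q(16) - Y(124) = (10 + 16)**2 - 30*124 = 26**2 - 1*3720 = 676 - 3720 = -3044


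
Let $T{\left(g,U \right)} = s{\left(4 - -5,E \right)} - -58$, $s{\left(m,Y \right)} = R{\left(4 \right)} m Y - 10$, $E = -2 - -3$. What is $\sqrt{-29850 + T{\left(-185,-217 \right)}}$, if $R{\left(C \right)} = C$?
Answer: $11 i \sqrt{246} \approx 172.53 i$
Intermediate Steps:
$E = 1$ ($E = -2 + 3 = 1$)
$s{\left(m,Y \right)} = -10 + 4 Y m$ ($s{\left(m,Y \right)} = 4 m Y - 10 = 4 Y m - 10 = -10 + 4 Y m$)
$T{\left(g,U \right)} = 84$ ($T{\left(g,U \right)} = \left(-10 + 4 \cdot 1 \left(4 - -5\right)\right) - -58 = \left(-10 + 4 \cdot 1 \left(4 + 5\right)\right) + 58 = \left(-10 + 4 \cdot 1 \cdot 9\right) + 58 = \left(-10 + 36\right) + 58 = 26 + 58 = 84$)
$\sqrt{-29850 + T{\left(-185,-217 \right)}} = \sqrt{-29850 + 84} = \sqrt{-29766} = 11 i \sqrt{246}$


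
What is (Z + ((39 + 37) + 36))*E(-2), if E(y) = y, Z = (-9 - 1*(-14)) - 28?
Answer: -178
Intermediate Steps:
Z = -23 (Z = (-9 + 14) - 28 = 5 - 28 = -23)
(Z + ((39 + 37) + 36))*E(-2) = (-23 + ((39 + 37) + 36))*(-2) = (-23 + (76 + 36))*(-2) = (-23 + 112)*(-2) = 89*(-2) = -178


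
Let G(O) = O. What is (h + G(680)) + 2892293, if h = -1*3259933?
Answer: -366960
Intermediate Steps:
h = -3259933
(h + G(680)) + 2892293 = (-3259933 + 680) + 2892293 = -3259253 + 2892293 = -366960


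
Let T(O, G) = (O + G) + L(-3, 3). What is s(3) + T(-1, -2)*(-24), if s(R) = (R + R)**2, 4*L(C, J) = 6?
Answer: 72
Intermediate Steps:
L(C, J) = 3/2 (L(C, J) = (1/4)*6 = 3/2)
T(O, G) = 3/2 + G + O (T(O, G) = (O + G) + 3/2 = (G + O) + 3/2 = 3/2 + G + O)
s(R) = 4*R**2 (s(R) = (2*R)**2 = 4*R**2)
s(3) + T(-1, -2)*(-24) = 4*3**2 + (3/2 - 2 - 1)*(-24) = 4*9 - 3/2*(-24) = 36 + 36 = 72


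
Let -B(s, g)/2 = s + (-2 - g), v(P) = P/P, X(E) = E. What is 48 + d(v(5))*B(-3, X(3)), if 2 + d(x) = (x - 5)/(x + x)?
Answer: -16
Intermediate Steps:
v(P) = 1
d(x) = -2 + (-5 + x)/(2*x) (d(x) = -2 + (x - 5)/(x + x) = -2 + (-5 + x)/((2*x)) = -2 + (-5 + x)*(1/(2*x)) = -2 + (-5 + x)/(2*x))
B(s, g) = 4 - 2*s + 2*g (B(s, g) = -2*(s + (-2 - g)) = -2*(-2 + s - g) = 4 - 2*s + 2*g)
48 + d(v(5))*B(-3, X(3)) = 48 + ((½)*(-5 - 3*1)/1)*(4 - 2*(-3) + 2*3) = 48 + ((½)*1*(-5 - 3))*(4 + 6 + 6) = 48 + ((½)*1*(-8))*16 = 48 - 4*16 = 48 - 64 = -16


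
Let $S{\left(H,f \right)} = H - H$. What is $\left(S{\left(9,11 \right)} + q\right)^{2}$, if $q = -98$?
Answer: $9604$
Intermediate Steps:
$S{\left(H,f \right)} = 0$
$\left(S{\left(9,11 \right)} + q\right)^{2} = \left(0 - 98\right)^{2} = \left(-98\right)^{2} = 9604$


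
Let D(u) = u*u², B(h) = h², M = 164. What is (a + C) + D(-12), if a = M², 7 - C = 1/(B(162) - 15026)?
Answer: 282413149/11218 ≈ 25175.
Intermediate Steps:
D(u) = u³
C = 78525/11218 (C = 7 - 1/(162² - 15026) = 7 - 1/(26244 - 15026) = 7 - 1/11218 = 78525/11218 ≈ 6.9999)
a = 26896 (a = 164² = 26896)
(a + C) + D(-12) = (26896 + 78525/11218) + (-12)³ = 301797853/11218 - 1728 = 282413149/11218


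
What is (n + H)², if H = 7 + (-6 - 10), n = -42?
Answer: 2601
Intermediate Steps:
H = -9 (H = 7 - 16 = -9)
(n + H)² = (-42 - 9)² = (-51)² = 2601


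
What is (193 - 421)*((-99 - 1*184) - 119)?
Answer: 91656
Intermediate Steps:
(193 - 421)*((-99 - 1*184) - 119) = -228*((-99 - 184) - 119) = -228*(-283 - 119) = -228*(-402) = 91656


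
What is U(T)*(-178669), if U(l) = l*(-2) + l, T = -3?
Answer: -536007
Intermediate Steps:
U(l) = -l (U(l) = -2*l + l = -l)
U(T)*(-178669) = -1*(-3)*(-178669) = 3*(-178669) = -536007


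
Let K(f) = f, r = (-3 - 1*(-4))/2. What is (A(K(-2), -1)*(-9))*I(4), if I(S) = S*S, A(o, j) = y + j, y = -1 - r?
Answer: 360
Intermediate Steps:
r = ½ (r = (-3 + 4)*(½) = 1*(½) = ½ ≈ 0.50000)
y = -3/2 (y = -1 - 1*½ = -1 - ½ = -3/2 ≈ -1.5000)
A(o, j) = -3/2 + j
I(S) = S²
(A(K(-2), -1)*(-9))*I(4) = ((-3/2 - 1)*(-9))*4² = -5/2*(-9)*16 = (45/2)*16 = 360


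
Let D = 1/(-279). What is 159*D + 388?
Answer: 36031/93 ≈ 387.43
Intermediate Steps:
D = -1/279 ≈ -0.0035842
159*D + 388 = 159*(-1/279) + 388 = -53/93 + 388 = 36031/93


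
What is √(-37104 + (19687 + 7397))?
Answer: 2*I*√2505 ≈ 100.1*I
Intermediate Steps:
√(-37104 + (19687 + 7397)) = √(-37104 + 27084) = √(-10020) = 2*I*√2505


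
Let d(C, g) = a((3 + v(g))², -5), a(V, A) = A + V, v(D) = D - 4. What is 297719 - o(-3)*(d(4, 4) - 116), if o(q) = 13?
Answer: 299175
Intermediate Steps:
v(D) = -4 + D
d(C, g) = -5 + (-1 + g)² (d(C, g) = -5 + (3 + (-4 + g))² = -5 + (-1 + g)²)
297719 - o(-3)*(d(4, 4) - 116) = 297719 - 13*((-5 + (-1 + 4)²) - 116) = 297719 - 13*((-5 + 3²) - 116) = 297719 - 13*((-5 + 9) - 116) = 297719 - 13*(4 - 116) = 297719 - 13*(-112) = 297719 - 1*(-1456) = 297719 + 1456 = 299175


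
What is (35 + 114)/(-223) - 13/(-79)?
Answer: -8872/17617 ≈ -0.50360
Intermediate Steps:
(35 + 114)/(-223) - 13/(-79) = 149*(-1/223) - 13*(-1/79) = -149/223 + 13/79 = -8872/17617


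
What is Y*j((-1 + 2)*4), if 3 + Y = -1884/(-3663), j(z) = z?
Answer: -12140/1221 ≈ -9.9427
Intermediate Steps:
Y = -3035/1221 (Y = -3 - 1884/(-3663) = -3 - 1884*(-1/3663) = -3 + 628/1221 = -3035/1221 ≈ -2.4857)
Y*j((-1 + 2)*4) = -3035*(-1 + 2)*4/1221 = -3035*4/1221 = -3035/1221*4 = -12140/1221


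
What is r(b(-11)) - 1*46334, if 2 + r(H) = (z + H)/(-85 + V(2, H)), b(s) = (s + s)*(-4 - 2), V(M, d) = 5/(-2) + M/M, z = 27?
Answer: -8016446/173 ≈ -46338.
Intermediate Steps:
V(M, d) = -3/2 (V(M, d) = 5*(-½) + 1 = -5/2 + 1 = -3/2)
b(s) = -12*s (b(s) = (2*s)*(-6) = -12*s)
r(H) = -400/173 - 2*H/173 (r(H) = -2 + (27 + H)/(-85 - 3/2) = -2 + (27 + H)/(-173/2) = -2 + (27 + H)*(-2/173) = -2 + (-54/173 - 2*H/173) = -400/173 - 2*H/173)
r(b(-11)) - 1*46334 = (-400/173 - (-24)*(-11)/173) - 1*46334 = (-400/173 - 2/173*132) - 46334 = (-400/173 - 264/173) - 46334 = -664/173 - 46334 = -8016446/173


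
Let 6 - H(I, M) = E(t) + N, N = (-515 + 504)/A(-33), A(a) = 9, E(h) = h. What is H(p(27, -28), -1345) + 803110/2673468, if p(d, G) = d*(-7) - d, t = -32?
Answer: 838591/21218 ≈ 39.523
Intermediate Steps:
N = -11/9 (N = (-515 + 504)/9 = -11*⅑ = -11/9 ≈ -1.2222)
p(d, G) = -8*d (p(d, G) = -7*d - d = -8*d)
H(I, M) = 353/9 (H(I, M) = 6 - (-32 - 11/9) = 6 - 1*(-299/9) = 6 + 299/9 = 353/9)
H(p(27, -28), -1345) + 803110/2673468 = 353/9 + 803110/2673468 = 353/9 + 803110*(1/2673468) = 353/9 + 57365/190962 = 838591/21218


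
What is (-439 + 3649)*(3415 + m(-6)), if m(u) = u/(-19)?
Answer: 208300110/19 ≈ 1.0963e+7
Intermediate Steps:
m(u) = -u/19 (m(u) = u*(-1/19) = -u/19)
(-439 + 3649)*(3415 + m(-6)) = (-439 + 3649)*(3415 - 1/19*(-6)) = 3210*(3415 + 6/19) = 3210*(64891/19) = 208300110/19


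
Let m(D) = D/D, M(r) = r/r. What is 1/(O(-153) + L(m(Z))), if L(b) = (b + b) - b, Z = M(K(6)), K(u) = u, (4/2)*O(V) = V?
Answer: -2/151 ≈ -0.013245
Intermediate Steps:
O(V) = V/2
M(r) = 1
Z = 1
m(D) = 1
L(b) = b (L(b) = 2*b - b = b)
1/(O(-153) + L(m(Z))) = 1/((½)*(-153) + 1) = 1/(-153/2 + 1) = 1/(-151/2) = -2/151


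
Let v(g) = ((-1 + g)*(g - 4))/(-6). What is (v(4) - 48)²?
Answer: 2304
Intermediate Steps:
v(g) = -(-1 + g)*(-4 + g)/6 (v(g) = ((-1 + g)*(-4 + g))*(-⅙) = -(-1 + g)*(-4 + g)/6)
(v(4) - 48)² = ((-⅔ - ⅙*4² + (⅚)*4) - 48)² = ((-⅔ - ⅙*16 + 10/3) - 48)² = ((-⅔ - 8/3 + 10/3) - 48)² = (0 - 48)² = (-48)² = 2304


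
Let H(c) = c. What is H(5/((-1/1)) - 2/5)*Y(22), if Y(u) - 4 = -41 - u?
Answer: 1593/5 ≈ 318.60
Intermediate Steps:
Y(u) = -37 - u (Y(u) = 4 + (-41 - u) = -37 - u)
H(5/((-1/1)) - 2/5)*Y(22) = (5/((-1/1)) - 2/5)*(-37 - 1*22) = (5/((-1*1)) - 2*⅕)*(-37 - 22) = (5/(-1) - ⅖)*(-59) = (5*(-1) - ⅖)*(-59) = (-5 - ⅖)*(-59) = -27/5*(-59) = 1593/5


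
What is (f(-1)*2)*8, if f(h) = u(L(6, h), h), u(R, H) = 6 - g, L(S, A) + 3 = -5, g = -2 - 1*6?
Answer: 224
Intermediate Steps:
g = -8 (g = -2 - 6 = -8)
L(S, A) = -8 (L(S, A) = -3 - 5 = -8)
u(R, H) = 14 (u(R, H) = 6 - 1*(-8) = 6 + 8 = 14)
f(h) = 14
(f(-1)*2)*8 = (14*2)*8 = 28*8 = 224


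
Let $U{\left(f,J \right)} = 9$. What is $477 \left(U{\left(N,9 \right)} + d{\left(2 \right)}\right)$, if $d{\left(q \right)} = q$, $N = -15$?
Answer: $5247$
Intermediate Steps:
$477 \left(U{\left(N,9 \right)} + d{\left(2 \right)}\right) = 477 \left(9 + 2\right) = 477 \cdot 11 = 5247$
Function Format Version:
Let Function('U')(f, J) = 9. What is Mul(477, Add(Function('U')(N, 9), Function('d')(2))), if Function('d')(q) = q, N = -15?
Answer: 5247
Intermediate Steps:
Mul(477, Add(Function('U')(N, 9), Function('d')(2))) = Mul(477, Add(9, 2)) = Mul(477, 11) = 5247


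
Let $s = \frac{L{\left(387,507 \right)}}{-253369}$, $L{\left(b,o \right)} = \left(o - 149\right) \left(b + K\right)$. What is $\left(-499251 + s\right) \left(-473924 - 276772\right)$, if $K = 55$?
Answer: $\frac{94959204081109080}{253369} \approx 3.7479 \cdot 10^{11}$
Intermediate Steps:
$L{\left(b,o \right)} = \left(-149 + o\right) \left(55 + b\right)$ ($L{\left(b,o \right)} = \left(o - 149\right) \left(b + 55\right) = \left(-149 + o\right) \left(55 + b\right)$)
$s = - \frac{158236}{253369}$ ($s = \frac{-8195 - 57663 + 55 \cdot 507 + 387 \cdot 507}{-253369} = \left(-8195 - 57663 + 27885 + 196209\right) \left(- \frac{1}{253369}\right) = 158236 \left(- \frac{1}{253369}\right) = - \frac{158236}{253369} \approx -0.62453$)
$\left(-499251 + s\right) \left(-473924 - 276772\right) = \left(-499251 - \frac{158236}{253369}\right) \left(-473924 - 276772\right) = \left(- \frac{126494884855}{253369}\right) \left(-750696\right) = \frac{94959204081109080}{253369}$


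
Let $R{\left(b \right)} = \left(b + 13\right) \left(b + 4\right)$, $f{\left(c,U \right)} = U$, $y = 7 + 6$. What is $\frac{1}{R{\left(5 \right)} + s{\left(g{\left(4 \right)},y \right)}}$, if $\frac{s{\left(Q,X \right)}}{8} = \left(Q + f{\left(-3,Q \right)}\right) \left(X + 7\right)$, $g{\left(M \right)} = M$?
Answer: $\frac{1}{1442} \approx 0.00069348$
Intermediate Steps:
$y = 13$
$s{\left(Q,X \right)} = 16 Q \left(7 + X\right)$ ($s{\left(Q,X \right)} = 8 \left(Q + Q\right) \left(X + 7\right) = 8 \cdot 2 Q \left(7 + X\right) = 16 Q \left(7 + X\right)$)
$R{\left(b \right)} = \left(4 + b\right) \left(13 + b\right)$ ($R{\left(b \right)} = \left(13 + b\right) \left(4 + b\right) = \left(4 + b\right) \left(13 + b\right)$)
$\frac{1}{R{\left(5 \right)} + s{\left(g{\left(4 \right)},y \right)}} = \frac{1}{\left(52 + 5^{2} + 17 \cdot 5\right) + 16 \cdot 4 \left(7 + 13\right)} = \frac{1}{\left(52 + 25 + 85\right) + 16 \cdot 4 \cdot 20} = \frac{1}{162 + 1280} = \frac{1}{1442}$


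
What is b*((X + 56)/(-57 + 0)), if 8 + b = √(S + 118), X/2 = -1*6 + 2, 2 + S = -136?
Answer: 128/19 - 32*I*√5/19 ≈ 6.7368 - 3.766*I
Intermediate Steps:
S = -138 (S = -2 - 136 = -138)
X = -8 (X = 2*(-1*6 + 2) = 2*(-6 + 2) = 2*(-4) = -8)
b = -8 + 2*I*√5 (b = -8 + √(-138 + 118) = -8 + √(-20) = -8 + 2*I*√5 ≈ -8.0 + 4.4721*I)
b*((X + 56)/(-57 + 0)) = (-8 + 2*I*√5)*((-8 + 56)/(-57 + 0)) = (-8 + 2*I*√5)*(48/(-57)) = (-8 + 2*I*√5)*(48*(-1/57)) = (-8 + 2*I*√5)*(-16/19) = 128/19 - 32*I*√5/19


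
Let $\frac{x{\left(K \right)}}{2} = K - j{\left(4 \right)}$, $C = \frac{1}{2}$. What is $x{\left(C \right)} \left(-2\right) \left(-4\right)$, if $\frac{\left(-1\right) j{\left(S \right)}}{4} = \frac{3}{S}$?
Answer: $56$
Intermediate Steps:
$j{\left(S \right)} = - \frac{12}{S}$ ($j{\left(S \right)} = - 4 \frac{3}{S} = - \frac{12}{S}$)
$C = \frac{1}{2} \approx 0.5$
$x{\left(K \right)} = 6 + 2 K$ ($x{\left(K \right)} = 2 \left(K - - \frac{12}{4}\right) = 2 \left(K - \left(-12\right) \frac{1}{4}\right) = 2 \left(K - -3\right) = 2 \left(K + 3\right) = 2 \left(3 + K\right) = 6 + 2 K$)
$x{\left(C \right)} \left(-2\right) \left(-4\right) = \left(6 + 2 \cdot \frac{1}{2}\right) \left(-2\right) \left(-4\right) = \left(6 + 1\right) \left(-2\right) \left(-4\right) = 7 \left(-2\right) \left(-4\right) = \left(-14\right) \left(-4\right) = 56$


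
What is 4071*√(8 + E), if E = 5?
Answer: 4071*√13 ≈ 14678.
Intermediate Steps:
4071*√(8 + E) = 4071*√(8 + 5) = 4071*√13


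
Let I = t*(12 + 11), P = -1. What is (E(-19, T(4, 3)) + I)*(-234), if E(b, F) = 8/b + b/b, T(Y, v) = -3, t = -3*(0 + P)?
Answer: -309348/19 ≈ -16281.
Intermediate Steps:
t = 3 (t = -3*(0 - 1) = -3*(-1) = 3)
E(b, F) = 1 + 8/b (E(b, F) = 8/b + 1 = 1 + 8/b)
I = 69 (I = 3*(12 + 11) = 3*23 = 69)
(E(-19, T(4, 3)) + I)*(-234) = ((8 - 19)/(-19) + 69)*(-234) = (-1/19*(-11) + 69)*(-234) = (11/19 + 69)*(-234) = (1322/19)*(-234) = -309348/19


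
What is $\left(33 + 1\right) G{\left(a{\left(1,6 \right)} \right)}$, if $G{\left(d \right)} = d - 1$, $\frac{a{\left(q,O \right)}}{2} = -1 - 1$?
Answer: $-170$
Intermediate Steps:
$a{\left(q,O \right)} = -4$ ($a{\left(q,O \right)} = 2 \left(-1 - 1\right) = 2 \left(-2\right) = -4$)
$G{\left(d \right)} = -1 + d$
$\left(33 + 1\right) G{\left(a{\left(1,6 \right)} \right)} = \left(33 + 1\right) \left(-1 - 4\right) = 34 \left(-5\right) = -170$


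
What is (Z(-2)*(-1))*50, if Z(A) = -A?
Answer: -100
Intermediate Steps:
(Z(-2)*(-1))*50 = (-1*(-2)*(-1))*50 = (2*(-1))*50 = -2*50 = -100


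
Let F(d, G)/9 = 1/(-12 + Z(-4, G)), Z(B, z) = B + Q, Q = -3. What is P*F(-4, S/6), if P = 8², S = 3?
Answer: -576/19 ≈ -30.316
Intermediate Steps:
Z(B, z) = -3 + B (Z(B, z) = B - 3 = -3 + B)
F(d, G) = -9/19 (F(d, G) = 9/(-12 + (-3 - 4)) = 9/(-12 - 7) = 9/(-19) = 9*(-1/19) = -9/19)
P = 64
P*F(-4, S/6) = 64*(-9/19) = -576/19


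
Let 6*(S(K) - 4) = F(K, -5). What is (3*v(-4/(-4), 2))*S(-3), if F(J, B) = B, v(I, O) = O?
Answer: 19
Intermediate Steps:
S(K) = 19/6 (S(K) = 4 + (1/6)*(-5) = 4 - 5/6 = 19/6)
(3*v(-4/(-4), 2))*S(-3) = (3*2)*(19/6) = 6*(19/6) = 19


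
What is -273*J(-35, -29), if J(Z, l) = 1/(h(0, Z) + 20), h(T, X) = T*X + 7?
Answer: -91/9 ≈ -10.111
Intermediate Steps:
h(T, X) = 7 + T*X
J(Z, l) = 1/27 (J(Z, l) = 1/((7 + 0*Z) + 20) = 1/((7 + 0) + 20) = 1/(7 + 20) = 1/27)
-273*J(-35, -29) = -273*1/27 = -91/9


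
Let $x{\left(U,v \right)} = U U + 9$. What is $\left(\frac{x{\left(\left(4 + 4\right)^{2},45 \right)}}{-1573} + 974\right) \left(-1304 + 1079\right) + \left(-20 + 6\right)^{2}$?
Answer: $- \frac{343491017}{1573} \approx -2.1837 \cdot 10^{5}$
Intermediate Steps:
$x{\left(U,v \right)} = 9 + U^{2}$ ($x{\left(U,v \right)} = U^{2} + 9 = 9 + U^{2}$)
$\left(\frac{x{\left(\left(4 + 4\right)^{2},45 \right)}}{-1573} + 974\right) \left(-1304 + 1079\right) + \left(-20 + 6\right)^{2} = \left(\frac{9 + \left(\left(4 + 4\right)^{2}\right)^{2}}{-1573} + 974\right) \left(-1304 + 1079\right) + \left(-20 + 6\right)^{2} = \left(\left(9 + \left(8^{2}\right)^{2}\right) \left(- \frac{1}{1573}\right) + 974\right) \left(-225\right) + \left(-14\right)^{2} = \left(\left(9 + 64^{2}\right) \left(- \frac{1}{1573}\right) + 974\right) \left(-225\right) + 196 = \left(\left(9 + 4096\right) \left(- \frac{1}{1573}\right) + 974\right) \left(-225\right) + 196 = \left(4105 \left(- \frac{1}{1573}\right) + 974\right) \left(-225\right) + 196 = \left(- \frac{4105}{1573} + 974\right) \left(-225\right) + 196 = \frac{1527997}{1573} \left(-225\right) + 196 = - \frac{343799325}{1573} + 196 = - \frac{343491017}{1573}$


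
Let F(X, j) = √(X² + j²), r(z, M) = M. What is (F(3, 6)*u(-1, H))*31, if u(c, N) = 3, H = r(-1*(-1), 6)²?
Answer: 279*√5 ≈ 623.86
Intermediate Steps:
H = 36 (H = 6² = 36)
(F(3, 6)*u(-1, H))*31 = (√(3² + 6²)*3)*31 = (√(9 + 36)*3)*31 = (√45*3)*31 = ((3*√5)*3)*31 = (9*√5)*31 = 279*√5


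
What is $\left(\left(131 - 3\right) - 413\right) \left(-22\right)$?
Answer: $6270$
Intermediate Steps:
$\left(\left(131 - 3\right) - 413\right) \left(-22\right) = \left(128 - 413\right) \left(-22\right) = \left(-285\right) \left(-22\right) = 6270$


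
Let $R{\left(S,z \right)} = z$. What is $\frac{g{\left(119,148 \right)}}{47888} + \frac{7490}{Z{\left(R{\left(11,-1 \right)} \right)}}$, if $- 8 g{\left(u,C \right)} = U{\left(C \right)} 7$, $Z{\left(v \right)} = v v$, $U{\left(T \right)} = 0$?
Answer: $7490$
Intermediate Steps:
$Z{\left(v \right)} = v^{2}$
$g{\left(u,C \right)} = 0$ ($g{\left(u,C \right)} = - \frac{0 \cdot 7}{8} = \left(- \frac{1}{8}\right) 0 = 0$)
$\frac{g{\left(119,148 \right)}}{47888} + \frac{7490}{Z{\left(R{\left(11,-1 \right)} \right)}} = \frac{0}{47888} + \frac{7490}{\left(-1\right)^{2}} = 0 \cdot \frac{1}{47888} + \frac{7490}{1} = 0 + 7490 \cdot 1 = 0 + 7490 = 7490$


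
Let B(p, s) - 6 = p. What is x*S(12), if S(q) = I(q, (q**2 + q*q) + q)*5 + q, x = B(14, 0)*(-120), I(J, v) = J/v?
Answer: -29280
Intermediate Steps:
B(p, s) = 6 + p
I(J, v) = J/v
x = -2400 (x = (6 + 14)*(-120) = 20*(-120) = -2400)
S(q) = q + 5*q/(q + 2*q**2) (S(q) = (q/((q**2 + q*q) + q))*5 + q = (q/((q**2 + q**2) + q))*5 + q = (q/(2*q**2 + q))*5 + q = (q/(q + 2*q**2))*5 + q = 5*q/(q + 2*q**2) + q = q + 5*q/(q + 2*q**2))
x*S(12) = -2400*(5 + 12*(1 + 2*12))/(1 + 2*12) = -2400*(5 + 12*(1 + 24))/(1 + 24) = -2400*(5 + 12*25)/25 = -96*(5 + 300) = -96*305 = -2400*61/5 = -29280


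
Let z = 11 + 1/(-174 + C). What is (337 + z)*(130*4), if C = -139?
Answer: 56639960/313 ≈ 1.8096e+5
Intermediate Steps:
z = 3442/313 (z = 11 + 1/(-174 - 139) = 11 + 1/(-313) = 11 - 1/313 = 3442/313 ≈ 10.997)
(337 + z)*(130*4) = (337 + 3442/313)*(130*4) = (108923/313)*520 = 56639960/313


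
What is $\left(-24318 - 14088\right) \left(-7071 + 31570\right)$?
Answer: $-940908594$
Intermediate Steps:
$\left(-24318 - 14088\right) \left(-7071 + 31570\right) = \left(-38406\right) 24499 = -940908594$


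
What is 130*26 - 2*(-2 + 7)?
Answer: 3370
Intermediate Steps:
130*26 - 2*(-2 + 7) = 3380 - 2*5 = 3380 - 10 = 3370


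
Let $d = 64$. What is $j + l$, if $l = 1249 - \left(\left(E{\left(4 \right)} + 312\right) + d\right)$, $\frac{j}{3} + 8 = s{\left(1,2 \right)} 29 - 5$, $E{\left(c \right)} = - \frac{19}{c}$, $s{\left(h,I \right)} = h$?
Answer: $\frac{3703}{4} \approx 925.75$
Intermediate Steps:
$j = 48$ ($j = -24 + 3 \left(1 \cdot 29 - 5\right) = -24 + 3 \left(29 - 5\right) = -24 + 3 \cdot 24 = -24 + 72 = 48$)
$l = \frac{3511}{4}$ ($l = 1249 - \left(\left(- \frac{19}{4} + 312\right) + 64\right) = 1249 - \left(\frac{1229}{4} + 64\right) = 1249 - \frac{1485}{4} = \frac{3511}{4} \approx 877.75$)
$j + l = 48 + \frac{3511}{4} = \frac{3703}{4}$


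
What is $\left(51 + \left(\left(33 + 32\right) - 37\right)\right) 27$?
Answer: $2133$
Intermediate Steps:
$\left(51 + \left(\left(33 + 32\right) - 37\right)\right) 27 = \left(51 + \left(65 - 37\right)\right) 27 = \left(51 + 28\right) 27 = 79 \cdot 27 = 2133$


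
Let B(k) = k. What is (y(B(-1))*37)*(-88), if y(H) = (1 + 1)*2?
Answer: -13024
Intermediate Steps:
y(H) = 4 (y(H) = 2*2 = 4)
(y(B(-1))*37)*(-88) = (4*37)*(-88) = 148*(-88) = -13024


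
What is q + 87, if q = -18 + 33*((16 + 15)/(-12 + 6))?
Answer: -203/2 ≈ -101.50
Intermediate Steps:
q = -377/2 (q = -18 + 33*(31/(-6)) = -18 + 33*(31*(-⅙)) = -18 + 33*(-31/6) = -18 - 341/2 = -377/2 ≈ -188.50)
q + 87 = -377/2 + 87 = -203/2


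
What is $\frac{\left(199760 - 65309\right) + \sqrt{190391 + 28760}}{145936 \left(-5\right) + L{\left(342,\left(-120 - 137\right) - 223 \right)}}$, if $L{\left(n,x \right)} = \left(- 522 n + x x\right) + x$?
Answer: $- \frac{134451}{678284} - \frac{\sqrt{219151}}{678284} \approx -0.19891$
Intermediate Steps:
$L{\left(n,x \right)} = x + x^{2} - 522 n$ ($L{\left(n,x \right)} = \left(- 522 n + x^{2}\right) + x = \left(x^{2} - 522 n\right) + x = x + x^{2} - 522 n$)
$\frac{\left(199760 - 65309\right) + \sqrt{190391 + 28760}}{145936 \left(-5\right) + L{\left(342,\left(-120 - 137\right) - 223 \right)}} = \frac{\left(199760 - 65309\right) + \sqrt{190391 + 28760}}{145936 \left(-5\right) - \left(179004 - \left(\left(-120 - 137\right) - 223\right)^{2}\right)} = \frac{134451 + \sqrt{219151}}{-729680 - \left(179004 - \left(-257 - 223\right)^{2}\right)} = \frac{134451 + \sqrt{219151}}{-729680 - \left(179004 - 230400\right)} = \frac{134451 + \sqrt{219151}}{-729680 - -51396} = \frac{134451 + \sqrt{219151}}{-729680 + 51396} = \frac{134451 + \sqrt{219151}}{-678284} = \left(134451 + \sqrt{219151}\right) \left(- \frac{1}{678284}\right) = - \frac{134451}{678284} - \frac{\sqrt{219151}}{678284}$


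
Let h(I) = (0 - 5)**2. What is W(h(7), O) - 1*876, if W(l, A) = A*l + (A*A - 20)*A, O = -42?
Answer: -75174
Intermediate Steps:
h(I) = 25 (h(I) = (-5)**2 = 25)
W(l, A) = A*l + A*(-20 + A**2) (W(l, A) = A*l + (A**2 - 20)*A = A*l + (-20 + A**2)*A = A*l + A*(-20 + A**2))
W(h(7), O) - 1*876 = -42*(-20 + 25 + (-42)**2) - 1*876 = -42*(-20 + 25 + 1764) - 876 = -42*1769 - 876 = -74298 - 876 = -75174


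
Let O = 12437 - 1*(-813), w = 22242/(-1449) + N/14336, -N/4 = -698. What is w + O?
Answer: 1636462097/123648 ≈ 13235.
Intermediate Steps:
N = 2792 (N = -4*(-698) = 2792)
w = -1873903/123648 (w = 22242/(-1449) + 2792/14336 = 22242*(-1/1449) + 2792*(1/14336) = -7414/483 + 349/1792 = -1873903/123648 ≈ -15.155)
O = 13250 (O = 12437 + 813 = 13250)
w + O = -1873903/123648 + 13250 = 1636462097/123648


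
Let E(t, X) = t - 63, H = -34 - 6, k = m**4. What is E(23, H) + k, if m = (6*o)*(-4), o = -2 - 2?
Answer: 84934616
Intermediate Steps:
o = -4
m = 96 (m = (6*(-4))*(-4) = -24*(-4) = 96)
k = 84934656 (k = 96**4 = 84934656)
H = -40
E(t, X) = -63 + t
E(23, H) + k = (-63 + 23) + 84934656 = -40 + 84934656 = 84934616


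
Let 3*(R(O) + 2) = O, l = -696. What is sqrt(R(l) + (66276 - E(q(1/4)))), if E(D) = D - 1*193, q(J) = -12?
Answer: sqrt(66247) ≈ 257.38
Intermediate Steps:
R(O) = -2 + O/3
E(D) = -193 + D (E(D) = D - 193 = -193 + D)
sqrt(R(l) + (66276 - E(q(1/4)))) = sqrt((-2 + (1/3)*(-696)) + (66276 - (-193 - 12))) = sqrt((-2 - 232) + (66276 - 1*(-205))) = sqrt(-234 + (66276 + 205)) = sqrt(-234 + 66481) = sqrt(66247)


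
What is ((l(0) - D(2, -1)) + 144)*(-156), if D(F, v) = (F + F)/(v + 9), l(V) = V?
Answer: -22386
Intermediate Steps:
D(F, v) = 2*F/(9 + v) (D(F, v) = (2*F)/(9 + v) = 2*F/(9 + v))
((l(0) - D(2, -1)) + 144)*(-156) = ((0 - 2*2/(9 - 1)) + 144)*(-156) = ((0 - 2*2/8) + 144)*(-156) = ((0 - 1*½) + 144)*(-156) = ((0 - ½) + 144)*(-156) = (-½ + 144)*(-156) = (287/2)*(-156) = -22386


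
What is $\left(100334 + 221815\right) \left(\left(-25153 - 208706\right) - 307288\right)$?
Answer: $-174329964903$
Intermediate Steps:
$\left(100334 + 221815\right) \left(\left(-25153 - 208706\right) - 307288\right) = 322149 \left(\left(-25153 - 208706\right) - 307288\right) = 322149 \left(-233859 - 307288\right) = 322149 \left(-541147\right) = -174329964903$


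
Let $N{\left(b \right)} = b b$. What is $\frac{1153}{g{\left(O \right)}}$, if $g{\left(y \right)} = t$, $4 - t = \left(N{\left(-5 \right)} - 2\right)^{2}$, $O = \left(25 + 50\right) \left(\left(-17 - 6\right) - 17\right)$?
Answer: $- \frac{1153}{525} \approx -2.1962$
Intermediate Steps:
$N{\left(b \right)} = b^{2}$
$O = -3000$ ($O = 75 \left(\left(-17 - 6\right) - 17\right) = 75 \left(-23 - 17\right) = 75 \left(-40\right) = -3000$)
$t = -525$ ($t = 4 - \left(\left(-5\right)^{2} - 2\right)^{2} = 4 - \left(25 - 2\right)^{2} = 4 - 23^{2} = 4 - 529 = -525$)
$g{\left(y \right)} = -525$
$\frac{1153}{g{\left(O \right)}} = \frac{1153}{-525} = 1153 \left(- \frac{1}{525}\right) = - \frac{1153}{525}$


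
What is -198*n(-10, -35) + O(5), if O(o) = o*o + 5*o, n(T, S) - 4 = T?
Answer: 1238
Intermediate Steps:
n(T, S) = 4 + T
O(o) = o² + 5*o
-198*n(-10, -35) + O(5) = -198*(4 - 10) + 5*(5 + 5) = -198*(-6) + 5*10 = 1188 + 50 = 1238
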